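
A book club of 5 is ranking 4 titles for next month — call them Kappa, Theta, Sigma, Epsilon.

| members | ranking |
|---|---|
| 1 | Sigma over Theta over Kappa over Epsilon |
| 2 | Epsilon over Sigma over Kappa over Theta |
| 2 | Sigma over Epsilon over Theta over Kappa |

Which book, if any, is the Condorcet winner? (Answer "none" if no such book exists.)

Sigma

Check each pair by majority over 5 ballots:
Kappa vs Theta: Kappa preferred on 2 ballots; Theta wins 3–2.
Kappa vs Sigma: 0 to 5, Sigma.
Kappa vs Epsilon: 1 for Kappa, 4 for Epsilon — Epsilon by 4–1.
Theta vs Sigma: Theta is ranked higher on 0 ballots, Sigma on 5. Sigma wins 5–0.
Theta vs Epsilon: 1 for Theta, 4 for Epsilon — Epsilon by 4–1.
Sigma vs Epsilon: 1+2 = 3 for Sigma, 2 for Epsilon — Sigma by 3–2.
Only Sigma has no losses; Sigma is the Condorcet winner.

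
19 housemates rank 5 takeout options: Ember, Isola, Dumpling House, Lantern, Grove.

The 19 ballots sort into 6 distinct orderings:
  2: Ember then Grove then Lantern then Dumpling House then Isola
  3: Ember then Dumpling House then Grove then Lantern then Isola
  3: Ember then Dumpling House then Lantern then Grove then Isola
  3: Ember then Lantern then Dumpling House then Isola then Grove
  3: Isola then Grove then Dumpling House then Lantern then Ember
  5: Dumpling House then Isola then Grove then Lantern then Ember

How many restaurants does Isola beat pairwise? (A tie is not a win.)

Isola against each rival (19 friends):
Isola vs Ember: Ember wins 11–8.
Isola vs Dumpling House: Isola is ranked higher on 3 ballots, Dumpling House on 16. Dumpling House wins 16–3.
Isola–Lantern: Lantern 11–8.
Isola vs Grove: 11 to 8, Isola.
Isola beats Grove; loses to Ember, Dumpling House, Lantern — 1 pairwise win.

1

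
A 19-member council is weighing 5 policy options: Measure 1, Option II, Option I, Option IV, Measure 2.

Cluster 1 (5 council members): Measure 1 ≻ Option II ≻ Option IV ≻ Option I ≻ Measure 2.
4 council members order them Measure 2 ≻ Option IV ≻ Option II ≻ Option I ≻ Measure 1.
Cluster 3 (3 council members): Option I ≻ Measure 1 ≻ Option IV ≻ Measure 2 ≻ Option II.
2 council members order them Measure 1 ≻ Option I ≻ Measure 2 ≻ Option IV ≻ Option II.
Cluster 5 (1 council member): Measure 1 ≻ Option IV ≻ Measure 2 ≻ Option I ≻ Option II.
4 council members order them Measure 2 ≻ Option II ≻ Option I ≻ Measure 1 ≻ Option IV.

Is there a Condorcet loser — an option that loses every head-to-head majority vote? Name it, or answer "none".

none

Head-to-head results (19 council members):
Measure 1 vs Option II: Measure 1, 11–8.
Measure 1 vs Option I: 5+2+1 = 8 for Measure 1, 11 for Option I — Option I by 11–8.
Measure 1 vs Option IV: 15 to 4, Measure 1.
Measure 1 vs Measure 2: Measure 1 preferred on 5+3+2+1 = 11 ballots; Measure 1 wins 11–8.
Option II vs Option I: Option II preferred on 5+4+4 = 13 ballots; Option II wins 13–6.
Option II vs Option IV: 5+4 = 9 for Option II, 10 for Option IV — Option IV by 10–9.
Option II vs Measure 2: 5 to 14, Measure 2.
Option I–Option IV: Option IV 10–9.
Option I vs Measure 2: Option I wins 10–9.
Option IV–Measure 2: Measure 2 10–9.
Every option wins at least one matchup (Measure 1 beats Option II; Option II beats Option I; Option I beats Measure 1; Option IV beats Option II; Measure 2 beats Option II), so there is no Condorcet loser.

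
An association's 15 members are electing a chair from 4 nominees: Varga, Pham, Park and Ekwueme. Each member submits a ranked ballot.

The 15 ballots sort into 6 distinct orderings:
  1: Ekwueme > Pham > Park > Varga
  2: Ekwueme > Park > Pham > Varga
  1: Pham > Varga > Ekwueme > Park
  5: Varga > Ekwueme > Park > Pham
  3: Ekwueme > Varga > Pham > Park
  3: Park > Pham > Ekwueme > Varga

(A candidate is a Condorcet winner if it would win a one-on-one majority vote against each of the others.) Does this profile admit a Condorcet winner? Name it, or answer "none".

Pairwise majorities:
Varga vs Pham: 8 to 7, Varga.
Varga vs Park: 9 to 6, Varga.
Varga vs Ekwueme: 1+5 = 6 for Varga, 9 for Ekwueme — Ekwueme by 9–6.
Pham vs Park: Pham preferred on 1+1+3 = 5 ballots; Park wins 10–5.
Pham vs Ekwueme: Pham is ranked higher on 1+3 = 4 ballots, Ekwueme on 11. Ekwueme wins 11–4.
Park vs Ekwueme: Park preferred on 3 ballots; Ekwueme wins 12–3.
Ekwueme beats each of Varga, Pham, Park — Ekwueme is the Condorcet winner.

Ekwueme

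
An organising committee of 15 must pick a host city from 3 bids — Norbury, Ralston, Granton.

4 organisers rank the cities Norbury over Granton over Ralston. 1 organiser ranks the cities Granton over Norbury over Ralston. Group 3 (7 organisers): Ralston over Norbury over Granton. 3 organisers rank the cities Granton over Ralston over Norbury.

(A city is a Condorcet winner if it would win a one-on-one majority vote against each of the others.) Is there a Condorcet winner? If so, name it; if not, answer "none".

Head-to-head results (15 organisers):
Norbury vs Ralston: Ralston, 10–5.
Norbury vs Granton: Norbury, 11–4.
Ralston vs Granton: Ralston preferred on 7 ballots; Granton wins 8–7.
Every city loses at least once (Norbury loses to Ralston; Ralston loses to Granton; Granton loses to Norbury). The majority relation contains the cycle Norbury → Granton → Ralston → Norbury, so there is no Condorcet winner.

none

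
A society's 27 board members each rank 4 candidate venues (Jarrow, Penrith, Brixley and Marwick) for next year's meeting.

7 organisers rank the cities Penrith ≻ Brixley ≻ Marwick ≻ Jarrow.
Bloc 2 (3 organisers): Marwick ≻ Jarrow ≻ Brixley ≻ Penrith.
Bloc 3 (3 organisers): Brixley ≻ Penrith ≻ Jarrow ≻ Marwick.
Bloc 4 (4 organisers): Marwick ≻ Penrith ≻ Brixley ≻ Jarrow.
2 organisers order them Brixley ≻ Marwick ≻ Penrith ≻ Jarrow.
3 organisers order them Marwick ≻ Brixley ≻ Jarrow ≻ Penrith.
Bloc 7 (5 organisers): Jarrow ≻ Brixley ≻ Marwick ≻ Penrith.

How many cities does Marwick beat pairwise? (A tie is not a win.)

Marwick against each rival (27 organisers):
Marwick vs Jarrow: Marwick preferred on 7+3+4+2+3 = 19 ballots; Marwick wins 19–8.
Marwick vs Penrith: Marwick preferred on 3+4+2+3+5 = 17 ballots; Marwick wins 17–10.
Marwick vs Brixley: Brixley wins 17–10.
Marwick beats Jarrow, Penrith; loses to Brixley — 2 pairwise wins.

2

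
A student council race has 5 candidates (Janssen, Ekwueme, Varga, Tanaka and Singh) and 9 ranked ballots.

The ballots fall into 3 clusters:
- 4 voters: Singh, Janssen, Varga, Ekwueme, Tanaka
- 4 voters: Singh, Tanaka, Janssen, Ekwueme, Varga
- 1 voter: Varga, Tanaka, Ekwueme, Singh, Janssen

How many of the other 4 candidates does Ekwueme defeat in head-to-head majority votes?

Ekwueme against each rival (9 voters):
Ekwueme vs Janssen: Ekwueme is ranked higher on 1 ballot, Janssen on 8. Janssen wins 8–1.
Ekwueme–Varga: Varga 5–4.
Ekwueme vs Tanaka: Tanaka, 5–4.
Ekwueme vs Singh: 1 for Ekwueme, 8 for Singh — Singh by 8–1.
Ekwueme beats no one; loses to Janssen, Varga, Tanaka, Singh — 0 pairwise wins.

0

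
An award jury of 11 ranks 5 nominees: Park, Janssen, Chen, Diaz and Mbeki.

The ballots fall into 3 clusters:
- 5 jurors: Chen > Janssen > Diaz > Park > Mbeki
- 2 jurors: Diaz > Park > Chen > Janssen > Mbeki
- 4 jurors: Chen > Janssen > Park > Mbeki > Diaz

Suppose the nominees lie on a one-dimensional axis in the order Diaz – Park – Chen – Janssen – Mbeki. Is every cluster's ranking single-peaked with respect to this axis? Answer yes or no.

no

Axis positions: Diaz=1, Park=2, Chen=3, Janssen=4, Mbeki=5.
Cluster 1: ranking walks positions 3-4-1-2-5; Diaz is ranked above Park even though Park lies between Diaz and the peak Chen on the axis — preferences dip and rise again. Not single-peaked.
Cluster 2 (peak Diaz at position 1): ranking walks positions 1-2-3-4-5, expanding outward from the peak — single-peaked.
Cluster 3 (peak Chen at position 3): ranking walks positions 3-4-2-5-1, expanding outward from the peak — single-peaked.
Cluster 1 violates single-peakedness, so the profile is not single-peaked on this axis.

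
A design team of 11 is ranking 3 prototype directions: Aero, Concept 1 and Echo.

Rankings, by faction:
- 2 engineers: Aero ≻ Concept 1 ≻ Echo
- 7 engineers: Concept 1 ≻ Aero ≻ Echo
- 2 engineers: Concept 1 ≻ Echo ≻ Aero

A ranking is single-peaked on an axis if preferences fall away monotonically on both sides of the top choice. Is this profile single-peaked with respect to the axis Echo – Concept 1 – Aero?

Axis positions: Echo=1, Concept 1=2, Aero=3.
Faction 1 (peak Aero at position 3): ranking walks positions 3-2-1, expanding outward from the peak — single-peaked.
Faction 2 (peak Concept 1 at position 2): ranking walks positions 2-3-1, expanding outward from the peak — single-peaked.
Faction 3 (peak Concept 1 at position 2): ranking walks positions 2-1-3, expanding outward from the peak — single-peaked.
Every ranking is single-peaked on this axis.

yes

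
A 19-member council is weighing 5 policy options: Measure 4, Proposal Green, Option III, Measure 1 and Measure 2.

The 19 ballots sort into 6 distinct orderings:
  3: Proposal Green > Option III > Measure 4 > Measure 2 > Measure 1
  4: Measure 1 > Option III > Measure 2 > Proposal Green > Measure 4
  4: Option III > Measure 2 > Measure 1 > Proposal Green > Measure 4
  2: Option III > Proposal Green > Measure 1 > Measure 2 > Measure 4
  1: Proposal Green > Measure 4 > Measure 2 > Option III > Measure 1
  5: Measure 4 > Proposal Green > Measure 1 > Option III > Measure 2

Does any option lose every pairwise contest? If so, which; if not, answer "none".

Measure 4

Head-to-head results (19 council members):
Measure 4 vs Proposal Green: Measure 4 is ranked higher on 5 ballots, Proposal Green on 14. Proposal Green wins 14–5.
Measure 4–Option III: Option III 13–6.
Measure 4 vs Measure 1: Measure 1, 10–9.
Measure 4 vs Measure 2: 3+1+5 = 9 for Measure 4, 10 for Measure 2 — Measure 2 by 10–9.
Proposal Green vs Option III: 3+1+5 = 9 for Proposal Green, 10 for Option III — Option III by 10–9.
Proposal Green vs Measure 1: Proposal Green wins 11–8.
Proposal Green–Measure 2: Proposal Green 11–8.
Option III–Measure 1: Option III 10–9.
Option III vs Measure 2: Option III is ranked higher on 3+4+4+2+5 = 18 ballots, Measure 2 on 1. Option III wins 18–1.
Measure 1 vs Measure 2: Measure 1 wins 11–8.
Measure 4 loses to every other option — it is the Condorcet loser.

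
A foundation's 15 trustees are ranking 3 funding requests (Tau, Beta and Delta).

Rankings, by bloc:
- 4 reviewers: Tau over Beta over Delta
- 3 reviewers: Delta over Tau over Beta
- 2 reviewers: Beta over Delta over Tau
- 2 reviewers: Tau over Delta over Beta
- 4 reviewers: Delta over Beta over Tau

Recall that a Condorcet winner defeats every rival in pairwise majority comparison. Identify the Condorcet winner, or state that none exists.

Delta

Check each pair by majority over 15 ballots:
Tau vs Beta: Tau wins 9–6.
Tau vs Delta: Delta wins 9–6.
Beta–Delta: Delta 9–6.
Delta defeats every rival head-to-head and is the Condorcet winner.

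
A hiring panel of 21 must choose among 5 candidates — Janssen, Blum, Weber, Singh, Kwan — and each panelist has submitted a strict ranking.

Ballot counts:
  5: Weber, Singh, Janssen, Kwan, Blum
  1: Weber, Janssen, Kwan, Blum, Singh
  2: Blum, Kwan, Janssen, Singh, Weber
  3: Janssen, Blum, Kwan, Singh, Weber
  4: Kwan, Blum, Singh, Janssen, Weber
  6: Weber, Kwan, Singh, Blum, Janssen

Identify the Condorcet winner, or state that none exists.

Check each pair by majority over 21 ballots:
Janssen vs Blum: Blum, 12–9.
Janssen–Weber: Weber 12–9.
Janssen–Singh: Singh 15–6.
Janssen vs Kwan: Kwan, 12–9.
Blum vs Weber: Blum is ranked higher on 2+3+4 = 9 ballots, Weber on 12. Weber wins 12–9.
Blum vs Singh: Singh wins 11–10.
Blum vs Kwan: Kwan, 16–5.
Weber vs Singh: Weber, 12–9.
Weber–Kwan: Weber 12–9.
Singh vs Kwan: 5 to 16, Kwan.
Weber wins every pairwise contest, so Weber is the Condorcet winner.

Weber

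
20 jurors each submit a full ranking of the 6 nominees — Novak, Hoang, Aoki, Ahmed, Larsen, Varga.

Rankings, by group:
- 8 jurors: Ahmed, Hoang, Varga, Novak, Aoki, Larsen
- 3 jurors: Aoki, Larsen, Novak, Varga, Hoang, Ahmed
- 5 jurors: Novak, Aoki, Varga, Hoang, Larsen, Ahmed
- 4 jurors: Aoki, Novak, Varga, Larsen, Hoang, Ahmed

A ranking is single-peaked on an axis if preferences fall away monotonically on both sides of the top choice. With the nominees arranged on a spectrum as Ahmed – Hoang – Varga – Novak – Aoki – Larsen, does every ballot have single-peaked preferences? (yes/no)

Axis positions: Ahmed=1, Hoang=2, Varga=3, Novak=4, Aoki=5, Larsen=6.
Group 1 (peak Ahmed at position 1): ranking walks positions 1-2-3-4-5-6, expanding outward from the peak — single-peaked.
Group 2 (peak Aoki at position 5): ranking walks positions 5-6-4-3-2-1, expanding outward from the peak — single-peaked.
Group 3 (peak Novak at position 4): ranking walks positions 4-5-3-2-6-1, expanding outward from the peak — single-peaked.
Group 4 (peak Aoki at position 5): ranking walks positions 5-4-3-6-2-1, expanding outward from the peak — single-peaked.
Every ranking is single-peaked on this axis.

yes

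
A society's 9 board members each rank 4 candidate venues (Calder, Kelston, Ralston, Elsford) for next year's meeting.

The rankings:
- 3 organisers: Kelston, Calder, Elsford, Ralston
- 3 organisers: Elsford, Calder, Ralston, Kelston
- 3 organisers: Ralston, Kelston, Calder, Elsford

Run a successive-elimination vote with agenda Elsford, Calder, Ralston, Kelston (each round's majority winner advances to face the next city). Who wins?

Kelston

Round 1: Elsford vs Calder — 3–6, Calder advances.
Round 2: Calder vs Ralston — 6–3, Calder advances.
Round 3: Calder vs Kelston — 3–6, Kelston advances.
Kelston survives the agenda.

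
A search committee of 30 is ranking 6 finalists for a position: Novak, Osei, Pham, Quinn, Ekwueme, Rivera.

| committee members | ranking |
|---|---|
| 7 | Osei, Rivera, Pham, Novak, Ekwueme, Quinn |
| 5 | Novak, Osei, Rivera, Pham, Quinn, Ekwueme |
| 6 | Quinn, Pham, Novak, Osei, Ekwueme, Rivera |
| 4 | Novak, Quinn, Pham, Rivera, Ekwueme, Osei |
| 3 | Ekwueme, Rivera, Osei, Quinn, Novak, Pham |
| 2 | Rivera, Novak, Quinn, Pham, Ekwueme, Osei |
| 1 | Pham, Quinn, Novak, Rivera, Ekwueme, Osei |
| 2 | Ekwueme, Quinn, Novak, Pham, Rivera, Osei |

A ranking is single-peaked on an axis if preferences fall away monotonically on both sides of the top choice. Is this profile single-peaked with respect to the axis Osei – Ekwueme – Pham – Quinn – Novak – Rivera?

no

Axis positions: Osei=1, Ekwueme=2, Pham=3, Quinn=4, Novak=5, Rivera=6.
Bloc 1: ranking walks positions 1-6-3-5-2-4; Rivera is ranked above Ekwueme even though Ekwueme lies between Rivera and the peak Osei on the axis — preferences dip and rise again. Not single-peaked.
Bloc 2: ranking walks positions 5-1-6-3-4-2; Osei is ranked above Quinn even though Quinn lies between Osei and the peak Novak on the axis — preferences dip and rise again. Not single-peaked.
Bloc 3: ranking walks positions 4-3-5-1-2-6; Osei is ranked above Ekwueme even though Ekwueme lies between Osei and the peak Quinn on the axis — preferences dip and rise again. Not single-peaked.
Bloc 4 (peak Novak at position 5): ranking walks positions 5-4-3-6-2-1, expanding outward from the peak — single-peaked.
Bloc 5: ranking walks positions 2-6-1-4-5-3; Rivera is ranked above Pham even though Pham lies between Rivera and the peak Ekwueme on the axis — preferences dip and rise again. Not single-peaked.
Bloc 6 (peak Rivera at position 6): ranking walks positions 6-5-4-3-2-1, expanding outward from the peak — single-peaked.
Bloc 7 (peak Pham at position 3): ranking walks positions 3-4-5-6-2-1, expanding outward from the peak — single-peaked.
Bloc 8: ranking walks positions 2-4-5-3-6-1; Quinn is ranked above Pham even though Pham lies between Quinn and the peak Ekwueme on the axis — preferences dip and rise again. Not single-peaked.
Bloc 1 violates single-peakedness, so the profile is not single-peaked on this axis.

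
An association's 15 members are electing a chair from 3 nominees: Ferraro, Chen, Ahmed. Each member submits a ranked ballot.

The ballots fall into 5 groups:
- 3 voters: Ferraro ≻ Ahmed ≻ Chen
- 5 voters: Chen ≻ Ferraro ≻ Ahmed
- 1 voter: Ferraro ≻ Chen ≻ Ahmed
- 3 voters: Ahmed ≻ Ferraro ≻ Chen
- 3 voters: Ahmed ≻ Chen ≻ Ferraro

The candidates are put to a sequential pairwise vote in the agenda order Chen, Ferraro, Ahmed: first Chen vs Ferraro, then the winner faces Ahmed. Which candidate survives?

Round 1: Chen vs Ferraro — 8–7, Chen advances.
Round 2: Chen vs Ahmed — 6–9, Ahmed advances.
The agenda winner is Ahmed.

Ahmed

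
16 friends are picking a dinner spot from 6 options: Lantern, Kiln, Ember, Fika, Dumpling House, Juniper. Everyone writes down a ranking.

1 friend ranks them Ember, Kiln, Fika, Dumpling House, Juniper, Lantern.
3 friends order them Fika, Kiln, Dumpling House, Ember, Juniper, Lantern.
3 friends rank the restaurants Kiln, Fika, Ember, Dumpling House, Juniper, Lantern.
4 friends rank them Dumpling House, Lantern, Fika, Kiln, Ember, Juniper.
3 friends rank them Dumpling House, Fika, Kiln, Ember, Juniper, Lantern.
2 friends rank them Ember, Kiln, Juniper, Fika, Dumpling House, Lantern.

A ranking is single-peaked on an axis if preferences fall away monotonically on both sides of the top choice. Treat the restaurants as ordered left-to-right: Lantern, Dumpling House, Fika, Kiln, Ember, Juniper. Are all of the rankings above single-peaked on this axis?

Axis positions: Lantern=1, Dumpling House=2, Fika=3, Kiln=4, Ember=5, Juniper=6.
Bloc 1 (peak Ember at position 5): ranking walks positions 5-4-3-2-6-1, expanding outward from the peak — single-peaked.
Bloc 2 (peak Fika at position 3): ranking walks positions 3-4-2-5-6-1, expanding outward from the peak — single-peaked.
Bloc 3 (peak Kiln at position 4): ranking walks positions 4-3-5-2-6-1, expanding outward from the peak — single-peaked.
Bloc 4 (peak Dumpling House at position 2): ranking walks positions 2-1-3-4-5-6, expanding outward from the peak — single-peaked.
Bloc 5 (peak Dumpling House at position 2): ranking walks positions 2-3-4-5-6-1, expanding outward from the peak — single-peaked.
Bloc 6 (peak Ember at position 5): ranking walks positions 5-4-6-3-2-1, expanding outward from the peak — single-peaked.
Every ranking is single-peaked on this axis.

yes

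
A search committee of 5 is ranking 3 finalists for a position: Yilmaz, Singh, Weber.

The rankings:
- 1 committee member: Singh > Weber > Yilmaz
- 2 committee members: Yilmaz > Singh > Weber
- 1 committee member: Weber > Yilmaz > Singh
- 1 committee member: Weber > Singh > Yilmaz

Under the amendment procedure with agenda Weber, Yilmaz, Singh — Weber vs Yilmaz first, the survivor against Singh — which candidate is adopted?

Singh

Round 1: Weber vs Yilmaz — 3–2, Weber advances.
Round 2: Weber vs Singh — 2–3, Singh advances.
Singh survives the agenda.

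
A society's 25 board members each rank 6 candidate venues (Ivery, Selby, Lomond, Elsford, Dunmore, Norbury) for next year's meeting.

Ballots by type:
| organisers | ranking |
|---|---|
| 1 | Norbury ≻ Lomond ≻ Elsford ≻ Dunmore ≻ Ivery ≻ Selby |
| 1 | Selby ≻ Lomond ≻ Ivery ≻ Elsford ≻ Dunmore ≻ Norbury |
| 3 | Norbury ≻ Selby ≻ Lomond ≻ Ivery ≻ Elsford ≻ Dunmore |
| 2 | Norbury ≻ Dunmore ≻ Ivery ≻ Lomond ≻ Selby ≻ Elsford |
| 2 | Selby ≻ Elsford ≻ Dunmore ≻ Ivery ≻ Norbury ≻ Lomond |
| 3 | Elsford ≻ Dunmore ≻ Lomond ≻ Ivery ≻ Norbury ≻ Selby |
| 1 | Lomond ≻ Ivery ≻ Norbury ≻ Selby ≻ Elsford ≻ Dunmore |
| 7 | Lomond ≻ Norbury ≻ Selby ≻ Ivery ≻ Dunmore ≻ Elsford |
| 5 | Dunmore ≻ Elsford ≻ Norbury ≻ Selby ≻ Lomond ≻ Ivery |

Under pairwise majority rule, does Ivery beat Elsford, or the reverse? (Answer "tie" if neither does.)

Ballots ranking Ivery above Elsford: 1 + 3 + 2 + 1 + 7 = 14.
Ballots ranking Elsford above Ivery: 25 − 14 = 11.
Ivery wins the head-to-head 14–11.

Ivery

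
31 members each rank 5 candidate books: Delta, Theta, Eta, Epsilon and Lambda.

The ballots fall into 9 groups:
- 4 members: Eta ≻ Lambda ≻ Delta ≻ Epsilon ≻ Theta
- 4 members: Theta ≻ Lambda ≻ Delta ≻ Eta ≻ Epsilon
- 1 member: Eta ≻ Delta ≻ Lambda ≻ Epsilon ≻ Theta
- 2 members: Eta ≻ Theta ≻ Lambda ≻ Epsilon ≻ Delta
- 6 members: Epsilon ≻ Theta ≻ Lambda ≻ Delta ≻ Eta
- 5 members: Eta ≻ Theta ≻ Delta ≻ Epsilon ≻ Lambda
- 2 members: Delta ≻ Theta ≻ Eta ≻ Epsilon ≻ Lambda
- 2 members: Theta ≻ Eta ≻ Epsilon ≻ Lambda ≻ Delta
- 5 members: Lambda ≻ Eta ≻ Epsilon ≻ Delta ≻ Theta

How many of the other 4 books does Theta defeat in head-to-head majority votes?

Theta against each rival (31 members):
Theta vs Delta: Theta is ranked higher on 4+2+6+5+2 = 19 ballots, Delta on 12. Theta wins 19–12.
Theta vs Eta: Theta is ranked higher on 4+6+2+2 = 14 ballots, Eta on 17. Eta wins 17–14.
Theta vs Epsilon: Epsilon wins 16–15.
Theta vs Lambda: Theta, 21–10.
Theta beats Delta, Lambda; loses to Eta, Epsilon — 2 pairwise wins.

2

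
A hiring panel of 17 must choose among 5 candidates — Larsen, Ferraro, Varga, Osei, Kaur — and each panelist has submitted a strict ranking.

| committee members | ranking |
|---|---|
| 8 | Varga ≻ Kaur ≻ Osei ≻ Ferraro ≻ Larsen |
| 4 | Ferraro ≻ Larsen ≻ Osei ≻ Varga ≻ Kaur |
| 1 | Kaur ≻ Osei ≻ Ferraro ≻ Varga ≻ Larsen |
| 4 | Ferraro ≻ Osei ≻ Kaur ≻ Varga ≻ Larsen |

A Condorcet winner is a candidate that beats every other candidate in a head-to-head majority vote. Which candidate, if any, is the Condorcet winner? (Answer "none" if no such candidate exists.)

Pairwise majorities:
Larsen vs Ferraro: 0 to 17, Ferraro.
Larsen vs Varga: 4 to 13, Varga.
Larsen vs Osei: Larsen is ranked higher on 4 ballots, Osei on 13. Osei wins 13–4.
Larsen vs Kaur: 4 to 13, Kaur.
Ferraro vs Varga: 9 to 8, Ferraro.
Ferraro vs Osei: 4+4 = 8 for Ferraro, 9 for Osei — Osei by 9–8.
Ferraro vs Kaur: Ferraro is ranked higher on 4+4 = 8 ballots, Kaur on 9. Kaur wins 9–8.
Varga vs Osei: Varga preferred on 8 ballots; Osei wins 9–8.
Varga vs Kaur: 12 to 5, Varga.
Osei vs Kaur: 4+4 = 8 for Osei, 9 for Kaur — Kaur by 9–8.
No candidate is unbeaten: Larsen loses to Ferraro; Ferraro loses to Osei; Varga loses to Ferraro; Osei loses to Kaur; Kaur loses to Varga. In particular Ferraro beats Varga beats Kaur beats Ferraro is a majority cycle — no Condorcet winner exists.

none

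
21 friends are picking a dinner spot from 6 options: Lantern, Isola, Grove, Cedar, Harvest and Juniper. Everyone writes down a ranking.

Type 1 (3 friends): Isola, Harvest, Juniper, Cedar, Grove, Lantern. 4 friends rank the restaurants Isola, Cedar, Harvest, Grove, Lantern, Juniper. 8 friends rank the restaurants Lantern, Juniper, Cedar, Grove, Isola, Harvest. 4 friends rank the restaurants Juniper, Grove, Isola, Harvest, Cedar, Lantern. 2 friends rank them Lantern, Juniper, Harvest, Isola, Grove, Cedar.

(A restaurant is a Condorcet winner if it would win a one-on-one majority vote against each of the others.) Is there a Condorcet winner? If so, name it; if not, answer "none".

Pairwise majorities:
Lantern vs Isola: Lantern is ranked higher on 8+2 = 10 ballots, Isola on 11. Isola wins 11–10.
Lantern vs Grove: Lantern is ranked higher on 8+2 = 10 ballots, Grove on 11. Grove wins 11–10.
Lantern vs Cedar: Lantern is ranked higher on 8+2 = 10 ballots, Cedar on 11. Cedar wins 11–10.
Lantern vs Harvest: 10 to 11, Harvest.
Lantern vs Juniper: 4+8+2 = 14 for Lantern, 7 for Juniper — Lantern by 14–7.
Isola vs Grove: Isola is ranked higher on 3+4+2 = 9 ballots, Grove on 12. Grove wins 12–9.
Isola vs Cedar: Isola preferred on 3+4+4+2 = 13 ballots; Isola wins 13–8.
Isola vs Harvest: 19 to 2, Isola.
Isola vs Juniper: 3+4 = 7 for Isola, 14 for Juniper — Juniper by 14–7.
Grove vs Cedar: 4+2 = 6 for Grove, 15 for Cedar — Cedar by 15–6.
Grove vs Harvest: Grove is ranked higher on 8+4 = 12 ballots, Harvest on 9. Grove wins 12–9.
Grove vs Juniper: 4 to 17, Juniper.
Cedar vs Harvest: 12 to 9, Cedar.
Cedar vs Juniper: 4 for Cedar, 17 for Juniper — Juniper by 17–4.
Harvest vs Juniper: Harvest is ranked higher on 3+4 = 7 ballots, Juniper on 14. Juniper wins 14–7.
Every restaurant loses at least once (Lantern loses to Isola; Isola loses to Grove; Grove loses to Cedar; Cedar loses to Isola; Harvest loses to Isola; Juniper loses to Lantern). The majority relation contains the cycle Lantern → Juniper → Isola → Lantern, so there is no Condorcet winner.

none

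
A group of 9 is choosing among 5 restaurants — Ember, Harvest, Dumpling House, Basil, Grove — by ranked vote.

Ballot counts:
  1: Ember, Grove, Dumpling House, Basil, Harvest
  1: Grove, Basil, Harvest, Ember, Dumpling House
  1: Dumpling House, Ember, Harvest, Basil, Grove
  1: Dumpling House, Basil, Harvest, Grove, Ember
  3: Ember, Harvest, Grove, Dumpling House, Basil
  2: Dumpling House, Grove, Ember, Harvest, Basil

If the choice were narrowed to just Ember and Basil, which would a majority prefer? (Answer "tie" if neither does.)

Ballots ranking Ember above Basil: 1 + 1 + 3 + 2 = 7.
Ballots ranking Basil above Ember: 9 − 7 = 2.
Ember wins the head-to-head 7–2.

Ember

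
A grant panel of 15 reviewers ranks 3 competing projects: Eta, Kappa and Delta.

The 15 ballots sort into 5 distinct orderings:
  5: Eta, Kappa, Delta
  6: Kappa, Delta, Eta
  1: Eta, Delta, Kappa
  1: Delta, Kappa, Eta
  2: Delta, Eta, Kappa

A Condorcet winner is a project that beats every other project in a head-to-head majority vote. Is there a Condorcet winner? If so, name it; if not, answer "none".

none

Pairwise majorities:
Eta–Kappa: Eta 8–7.
Eta vs Delta: Delta wins 9–6.
Kappa vs Delta: Kappa, 11–4.
Every project loses at least once (Eta loses to Delta; Kappa loses to Eta; Delta loses to Kappa). The majority relation contains the cycle Eta > Kappa > Delta > Eta, so there is no Condorcet winner.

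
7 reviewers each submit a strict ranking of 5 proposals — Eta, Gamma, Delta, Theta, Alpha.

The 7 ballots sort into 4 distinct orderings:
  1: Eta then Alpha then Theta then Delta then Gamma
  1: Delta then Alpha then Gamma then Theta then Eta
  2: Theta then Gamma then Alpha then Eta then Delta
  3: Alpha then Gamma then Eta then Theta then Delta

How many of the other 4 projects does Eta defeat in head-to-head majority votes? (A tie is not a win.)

Eta against each rival (7 reviewers):
Eta–Gamma: Gamma 6–1.
Eta vs Delta: Eta, 6–1.
Eta vs Theta: Eta wins 4–3.
Eta vs Alpha: 1 for Eta, 6 for Alpha — Alpha by 6–1.
Eta beats Delta, Theta; loses to Gamma, Alpha — 2 pairwise wins.

2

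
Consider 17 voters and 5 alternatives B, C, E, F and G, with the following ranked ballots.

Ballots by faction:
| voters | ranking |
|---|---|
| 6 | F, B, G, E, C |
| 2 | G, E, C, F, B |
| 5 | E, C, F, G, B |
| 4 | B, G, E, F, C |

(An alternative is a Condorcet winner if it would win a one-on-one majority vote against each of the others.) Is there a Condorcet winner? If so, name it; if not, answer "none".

none

Pairwise majorities:
B vs C: B preferred on 6+4 = 10 ballots; B wins 10–7.
B vs E: B is ranked higher on 6+4 = 10 ballots, E on 7. B wins 10–7.
B vs F: F, 13–4.
B vs G: B preferred on 6+4 = 10 ballots; B wins 10–7.
C vs E: E, 17–0.
C vs F: F, 10–7.
C vs G: 5 for C, 12 for G — G by 12–5.
E–F: E 11–6.
E vs G: G wins 12–5.
F–G: F 11–6.
Each alternative drops at least one matchup (B loses to F; C loses to B; E loses to B; F loses to E; G loses to B); the cycle B → E → F → B rules out a Condorcet winner.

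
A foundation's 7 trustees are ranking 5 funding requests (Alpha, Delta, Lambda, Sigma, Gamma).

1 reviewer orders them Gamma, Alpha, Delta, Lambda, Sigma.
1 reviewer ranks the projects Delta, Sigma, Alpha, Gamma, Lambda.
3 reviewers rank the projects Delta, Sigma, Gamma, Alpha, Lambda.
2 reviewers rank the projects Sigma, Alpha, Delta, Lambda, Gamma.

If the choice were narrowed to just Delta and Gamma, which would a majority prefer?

Delta

Ballots ranking Delta above Gamma: 1 + 3 + 2 = 6.
Ballots ranking Gamma above Delta: 7 − 6 = 1.
Delta wins the head-to-head 6–1.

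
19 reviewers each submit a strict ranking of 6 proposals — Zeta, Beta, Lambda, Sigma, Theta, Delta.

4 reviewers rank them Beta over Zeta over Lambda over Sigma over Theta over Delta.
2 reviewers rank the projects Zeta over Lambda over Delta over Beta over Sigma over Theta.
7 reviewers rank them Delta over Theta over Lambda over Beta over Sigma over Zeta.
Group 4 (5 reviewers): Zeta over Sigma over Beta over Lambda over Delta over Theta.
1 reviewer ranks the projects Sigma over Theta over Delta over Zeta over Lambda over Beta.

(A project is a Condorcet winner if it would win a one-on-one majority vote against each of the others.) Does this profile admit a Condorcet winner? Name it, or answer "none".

none

Head-to-head results (19 reviewers):
Zeta vs Beta: Zeta is ranked higher on 2+5+1 = 8 ballots, Beta on 11. Beta wins 11–8.
Zeta vs Lambda: 12 to 7, Zeta.
Zeta vs Sigma: Zeta is ranked higher on 4+2+5 = 11 ballots, Sigma on 8. Zeta wins 11–8.
Zeta vs Theta: 4+2+5 = 11 for Zeta, 8 for Theta — Zeta by 11–8.
Zeta vs Delta: 4+2+5 = 11 for Zeta, 8 for Delta — Zeta by 11–8.
Beta vs Lambda: Beta preferred on 4+5 = 9 ballots; Lambda wins 10–9.
Beta vs Sigma: Beta is ranked higher on 4+2+7 = 13 ballots, Sigma on 6. Beta wins 13–6.
Beta vs Theta: Beta is ranked higher on 4+2+5 = 11 ballots, Theta on 8. Beta wins 11–8.
Beta vs Delta: 4+5 = 9 for Beta, 10 for Delta — Delta by 10–9.
Lambda vs Sigma: 13 to 6, Lambda.
Lambda vs Theta: 11 to 8, Lambda.
Lambda vs Delta: 4+2+5 = 11 for Lambda, 8 for Delta — Lambda by 11–8.
Sigma vs Theta: 4+2+5+1 = 12 for Sigma, 7 for Theta — Sigma by 12–7.
Sigma vs Delta: 10 to 9, Sigma.
Theta vs Delta: 5 to 14, Delta.
Every project loses at least once (Zeta loses to Beta; Beta loses to Lambda; Lambda loses to Zeta; Sigma loses to Zeta; Theta loses to Zeta; Delta loses to Zeta). The majority relation contains the cycle Zeta → Lambda → Beta → Zeta, so there is no Condorcet winner.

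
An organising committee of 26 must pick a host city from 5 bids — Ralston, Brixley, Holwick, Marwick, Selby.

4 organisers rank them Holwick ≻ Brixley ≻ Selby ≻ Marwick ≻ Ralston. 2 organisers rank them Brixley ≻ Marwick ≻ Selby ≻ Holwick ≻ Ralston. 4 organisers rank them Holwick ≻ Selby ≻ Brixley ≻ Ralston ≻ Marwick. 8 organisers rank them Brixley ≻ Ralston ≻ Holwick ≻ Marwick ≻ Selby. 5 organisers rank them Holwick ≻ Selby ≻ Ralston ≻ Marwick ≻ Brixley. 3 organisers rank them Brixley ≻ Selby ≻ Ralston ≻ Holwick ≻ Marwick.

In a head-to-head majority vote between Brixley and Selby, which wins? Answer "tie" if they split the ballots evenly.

Brixley

Ballots ranking Brixley above Selby: 4 + 2 + 8 + 3 = 17.
Ballots ranking Selby above Brixley: 26 − 17 = 9.
Brixley wins the head-to-head 17–9.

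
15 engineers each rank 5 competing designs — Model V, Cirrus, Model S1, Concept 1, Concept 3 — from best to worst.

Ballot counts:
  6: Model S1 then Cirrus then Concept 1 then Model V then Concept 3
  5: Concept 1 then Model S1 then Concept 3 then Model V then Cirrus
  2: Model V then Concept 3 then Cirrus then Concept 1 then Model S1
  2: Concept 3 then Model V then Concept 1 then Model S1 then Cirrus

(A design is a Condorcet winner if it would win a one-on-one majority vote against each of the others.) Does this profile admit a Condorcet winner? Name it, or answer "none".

none

Pairwise majorities:
Model V vs Cirrus: Model V, 9–6.
Model V vs Model S1: Model S1, 11–4.
Model V vs Concept 1: Concept 1, 11–4.
Model V vs Concept 3: Model V wins 8–7.
Cirrus vs Model S1: Model S1, 13–2.
Cirrus vs Concept 1: Cirrus wins 8–7.
Cirrus vs Concept 3: Concept 3 wins 9–6.
Model S1–Concept 1: Concept 1 9–6.
Model S1 vs Concept 3: Model S1 wins 11–4.
Concept 1 vs Concept 3: Concept 1, 11–4.
Each design drops at least one matchup (Model V loses to Model S1; Cirrus loses to Model V; Model S1 loses to Concept 1; Concept 1 loses to Cirrus; Concept 3 loses to Model V); the cycle Model V beats Cirrus beats Concept 1 beats Model V rules out a Condorcet winner.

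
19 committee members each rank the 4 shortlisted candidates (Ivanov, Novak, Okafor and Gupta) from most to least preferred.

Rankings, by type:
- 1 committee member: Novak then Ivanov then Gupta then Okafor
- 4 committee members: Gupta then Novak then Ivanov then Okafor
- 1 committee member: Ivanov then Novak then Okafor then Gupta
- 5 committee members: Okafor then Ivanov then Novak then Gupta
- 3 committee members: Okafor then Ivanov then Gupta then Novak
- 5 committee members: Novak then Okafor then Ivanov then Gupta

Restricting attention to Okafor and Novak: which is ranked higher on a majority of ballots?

Novak

Ballots ranking Okafor above Novak: 5 + 3 = 8.
Ballots ranking Novak above Okafor: 19 − 8 = 11.
Novak wins the head-to-head 11–8.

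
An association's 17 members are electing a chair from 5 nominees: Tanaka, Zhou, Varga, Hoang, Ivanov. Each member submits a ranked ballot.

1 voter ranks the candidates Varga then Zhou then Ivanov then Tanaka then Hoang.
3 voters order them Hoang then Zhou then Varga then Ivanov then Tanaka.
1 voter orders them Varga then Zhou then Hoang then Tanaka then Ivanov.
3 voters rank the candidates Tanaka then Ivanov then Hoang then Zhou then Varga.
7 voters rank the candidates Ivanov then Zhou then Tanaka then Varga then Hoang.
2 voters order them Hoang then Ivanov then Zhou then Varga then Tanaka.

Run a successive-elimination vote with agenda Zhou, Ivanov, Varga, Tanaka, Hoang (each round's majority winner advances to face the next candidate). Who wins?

Ivanov

Round 1: Zhou vs Ivanov — 5–12, Ivanov advances.
Round 2: Ivanov vs Varga — 12–5, Ivanov advances.
Round 3: Ivanov vs Tanaka — 13–4, Ivanov advances.
Round 4: Ivanov vs Hoang — 11–6, Ivanov advances.
Ivanov survives the agenda.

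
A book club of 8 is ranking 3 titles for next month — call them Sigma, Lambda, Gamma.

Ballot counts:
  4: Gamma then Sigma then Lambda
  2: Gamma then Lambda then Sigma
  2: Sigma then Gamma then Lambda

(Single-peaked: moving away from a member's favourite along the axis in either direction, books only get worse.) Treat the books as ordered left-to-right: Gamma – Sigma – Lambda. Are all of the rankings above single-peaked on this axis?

Axis positions: Gamma=1, Sigma=2, Lambda=3.
Group 1 (peak Gamma at position 1): ranking walks positions 1-2-3, expanding outward from the peak — single-peaked.
Group 2: ranking walks positions 1-3-2; Lambda is ranked above Sigma even though Sigma lies between Lambda and the peak Gamma on the axis — preferences dip and rise again. Not single-peaked.
Group 3 (peak Sigma at position 2): ranking walks positions 2-1-3, expanding outward from the peak — single-peaked.
Group 2 violates single-peakedness, so the profile is not single-peaked on this axis.

no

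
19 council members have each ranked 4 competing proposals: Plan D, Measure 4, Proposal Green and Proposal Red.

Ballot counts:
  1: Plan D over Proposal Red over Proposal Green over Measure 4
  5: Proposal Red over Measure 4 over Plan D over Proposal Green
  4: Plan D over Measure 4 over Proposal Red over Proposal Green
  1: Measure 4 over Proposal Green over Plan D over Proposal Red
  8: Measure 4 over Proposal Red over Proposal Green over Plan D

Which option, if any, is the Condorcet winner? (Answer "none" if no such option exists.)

Pairwise majorities:
Plan D vs Measure 4: 1+4 = 5 for Plan D, 14 for Measure 4 — Measure 4 by 14–5.
Plan D vs Proposal Green: Plan D preferred on 1+5+4 = 10 ballots; Plan D wins 10–9.
Plan D vs Proposal Red: Plan D is ranked higher on 1+4+1 = 6 ballots, Proposal Red on 13. Proposal Red wins 13–6.
Measure 4 vs Proposal Green: Measure 4 is ranked higher on 5+4+1+8 = 18 ballots, Proposal Green on 1. Measure 4 wins 18–1.
Measure 4 vs Proposal Red: 13 to 6, Measure 4.
Proposal Green vs Proposal Red: Proposal Green is ranked higher on 1 ballot, Proposal Red on 18. Proposal Red wins 18–1.
Measure 4 wins every pairwise contest, so Measure 4 is the Condorcet winner.

Measure 4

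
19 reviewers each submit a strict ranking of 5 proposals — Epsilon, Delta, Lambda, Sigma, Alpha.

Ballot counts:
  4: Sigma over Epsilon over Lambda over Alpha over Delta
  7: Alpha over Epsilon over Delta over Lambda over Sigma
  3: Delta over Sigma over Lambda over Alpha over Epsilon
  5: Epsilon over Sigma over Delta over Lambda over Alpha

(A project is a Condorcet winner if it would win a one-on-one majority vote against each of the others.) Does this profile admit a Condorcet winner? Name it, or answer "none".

Pairwise majorities:
Epsilon–Delta: Epsilon 16–3.
Epsilon vs Lambda: Epsilon wins 16–3.
Epsilon vs Sigma: Epsilon wins 12–7.
Epsilon vs Alpha: Alpha, 10–9.
Delta vs Lambda: Delta wins 15–4.
Delta vs Sigma: Delta, 10–9.
Delta vs Alpha: Alpha, 11–8.
Lambda vs Sigma: Sigma wins 12–7.
Lambda–Alpha: Lambda 12–7.
Sigma–Alpha: Sigma 12–7.
Every project loses at least once (Epsilon loses to Alpha; Delta loses to Epsilon; Lambda loses to Epsilon; Sigma loses to Epsilon; Alpha loses to Lambda). The majority relation contains the cycle Epsilon → Lambda → Alpha → Epsilon, so there is no Condorcet winner.

none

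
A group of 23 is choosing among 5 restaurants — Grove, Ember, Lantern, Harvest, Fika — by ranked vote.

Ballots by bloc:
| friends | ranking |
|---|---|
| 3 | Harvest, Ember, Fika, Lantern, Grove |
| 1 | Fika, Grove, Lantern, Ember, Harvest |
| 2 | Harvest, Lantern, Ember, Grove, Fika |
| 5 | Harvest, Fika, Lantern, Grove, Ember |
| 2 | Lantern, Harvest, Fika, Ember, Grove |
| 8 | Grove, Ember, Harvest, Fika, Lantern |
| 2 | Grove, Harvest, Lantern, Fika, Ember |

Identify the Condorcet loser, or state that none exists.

Head-to-head results (23 friends):
Grove vs Ember: Grove wins 16–7.
Grove vs Lantern: 1+8+2 = 11 for Grove, 12 for Lantern — Lantern by 12–11.
Grove vs Harvest: Harvest wins 12–11.
Grove vs Fika: Grove preferred on 2+8+2 = 12 ballots; Grove wins 12–11.
Ember vs Lantern: Lantern wins 12–11.
Ember vs Harvest: Ember is ranked higher on 1+8 = 9 ballots, Harvest on 14. Harvest wins 14–9.
Ember vs Fika: Ember is ranked higher on 3+2+8 = 13 ballots, Fika on 10. Ember wins 13–10.
Lantern vs Harvest: Harvest, 20–3.
Lantern–Fika: Fika 17–6.
Harvest vs Fika: Harvest wins 22–1.
Each restaurant has at least one pairwise win (Grove beats Ember; Ember beats Fika; Lantern beats Grove; Harvest beats Grove; Fika beats Lantern) — no Condorcet loser.

none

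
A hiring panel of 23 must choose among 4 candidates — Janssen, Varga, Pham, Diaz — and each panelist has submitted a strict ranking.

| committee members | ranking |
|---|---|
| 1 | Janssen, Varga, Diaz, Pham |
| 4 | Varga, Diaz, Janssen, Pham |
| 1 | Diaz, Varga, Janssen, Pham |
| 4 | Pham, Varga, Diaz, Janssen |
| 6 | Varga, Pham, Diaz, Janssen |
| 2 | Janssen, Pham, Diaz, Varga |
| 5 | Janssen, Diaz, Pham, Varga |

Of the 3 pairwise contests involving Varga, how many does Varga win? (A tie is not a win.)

3

Varga against each rival (23 committee members):
Varga–Janssen: Varga 15–8.
Varga vs Pham: Varga wins 12–11.
Varga vs Diaz: Varga wins 15–8.
Varga beats Janssen, Pham, Diaz — 3 pairwise wins.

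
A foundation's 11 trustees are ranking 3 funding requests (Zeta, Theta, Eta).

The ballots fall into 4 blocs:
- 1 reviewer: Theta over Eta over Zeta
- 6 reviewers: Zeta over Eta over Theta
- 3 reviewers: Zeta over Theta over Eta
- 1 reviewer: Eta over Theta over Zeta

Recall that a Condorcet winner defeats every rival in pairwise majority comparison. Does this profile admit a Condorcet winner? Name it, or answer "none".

Pairwise majorities:
Zeta vs Theta: 6+3 = 9 for Zeta, 2 for Theta — Zeta by 9–2.
Zeta vs Eta: Zeta preferred on 6+3 = 9 ballots; Zeta wins 9–2.
Theta vs Eta: 4 to 7, Eta.
Zeta wins every pairwise contest, so Zeta is the Condorcet winner.

Zeta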